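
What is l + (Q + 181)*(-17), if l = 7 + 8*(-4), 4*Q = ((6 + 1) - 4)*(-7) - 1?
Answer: -6017/2 ≈ -3008.5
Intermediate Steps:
Q = -11/2 (Q = (((6 + 1) - 4)*(-7) - 1)/4 = ((7 - 4)*(-7) - 1)/4 = (3*(-7) - 1)/4 = (-21 - 1)/4 = (¼)*(-22) = -11/2 ≈ -5.5000)
l = -25 (l = 7 - 32 = -25)
l + (Q + 181)*(-17) = -25 + (-11/2 + 181)*(-17) = -25 + (351/2)*(-17) = -25 - 5967/2 = -6017/2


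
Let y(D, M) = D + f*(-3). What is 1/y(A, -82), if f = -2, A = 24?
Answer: 1/30 ≈ 0.033333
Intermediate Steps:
y(D, M) = 6 + D (y(D, M) = D - 2*(-3) = D + 6 = 6 + D)
1/y(A, -82) = 1/(6 + 24) = 1/30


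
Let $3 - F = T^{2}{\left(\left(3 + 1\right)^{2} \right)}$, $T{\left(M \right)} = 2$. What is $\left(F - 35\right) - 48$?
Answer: $-84$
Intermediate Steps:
$F = -1$ ($F = 3 - 2^{2} = 3 - 4 = -1$)
$\left(F - 35\right) - 48 = \left(-1 - 35\right) - 48 = -36 - 48 = -84$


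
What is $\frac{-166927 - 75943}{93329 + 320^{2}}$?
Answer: $- \frac{242870}{195729} \approx -1.2408$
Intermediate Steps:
$\frac{-166927 - 75943}{93329 + 320^{2}} = - \frac{242870}{93329 + 102400} = - \frac{242870}{195729}$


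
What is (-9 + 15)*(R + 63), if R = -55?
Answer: 48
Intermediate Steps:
(-9 + 15)*(R + 63) = (-9 + 15)*(-55 + 63) = 6*8 = 48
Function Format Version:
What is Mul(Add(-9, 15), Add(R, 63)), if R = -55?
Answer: 48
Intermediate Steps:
Mul(Add(-9, 15), Add(R, 63)) = Mul(Add(-9, 15), Add(-55, 63)) = Mul(6, 8) = 48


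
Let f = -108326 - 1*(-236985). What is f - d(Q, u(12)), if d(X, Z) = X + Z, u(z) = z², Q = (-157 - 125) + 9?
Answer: 128788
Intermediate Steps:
Q = -273 (Q = -282 + 9 = -273)
f = 128659 (f = -108326 + 236985 = 128659)
f - d(Q, u(12)) = 128659 - (-273 + 12²) = 128659 - (-273 + 144) = 128659 - 1*(-129) = 128659 + 129 = 128788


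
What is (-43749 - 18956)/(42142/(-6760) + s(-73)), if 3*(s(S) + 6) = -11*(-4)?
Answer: -635828700/24667 ≈ -25777.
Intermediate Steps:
s(S) = 26/3 (s(S) = -6 + (-11*(-4))/3 = -6 + (⅓)*44 = -6 + 44/3 = 26/3)
(-43749 - 18956)/(42142/(-6760) + s(-73)) = (-43749 - 18956)/(42142/(-6760) + 26/3) = -62705/(42142*(-1/6760) + 26/3) = -62705/(-21071/3380 + 26/3) = -62705/24667/10140 = -62705*10140/24667 = -635828700/24667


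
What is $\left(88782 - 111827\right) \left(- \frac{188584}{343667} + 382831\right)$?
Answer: $- \frac{3031942910610185}{343667} \approx -8.8223 \cdot 10^{9}$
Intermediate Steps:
$\left(88782 - 111827\right) \left(- \frac{188584}{343667} + 382831\right) = - 23045 \left(\left(-188584\right) \frac{1}{343667} + 382831\right) = - 23045 \left(- \frac{188584}{343667} + 382831\right) = \left(-23045\right) \frac{131566192693}{343667} = - \frac{3031942910610185}{343667}$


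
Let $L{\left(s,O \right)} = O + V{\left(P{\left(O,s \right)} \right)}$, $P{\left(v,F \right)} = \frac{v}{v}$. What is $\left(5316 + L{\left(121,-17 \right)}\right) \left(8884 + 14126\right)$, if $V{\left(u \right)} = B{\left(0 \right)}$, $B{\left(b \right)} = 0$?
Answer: $121929990$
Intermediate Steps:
$P{\left(v,F \right)} = 1$
$V{\left(u \right)} = 0$
$L{\left(s,O \right)} = O$ ($L{\left(s,O \right)} = O + 0 = O$)
$\left(5316 + L{\left(121,-17 \right)}\right) \left(8884 + 14126\right) = \left(5316 - 17\right) \left(8884 + 14126\right) = 5299 \cdot 23010 = 121929990$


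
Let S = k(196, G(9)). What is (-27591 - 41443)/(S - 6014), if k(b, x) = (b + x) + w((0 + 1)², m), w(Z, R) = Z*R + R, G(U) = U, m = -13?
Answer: 69034/5835 ≈ 11.831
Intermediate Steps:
w(Z, R) = R + R*Z (w(Z, R) = R*Z + R = R + R*Z)
k(b, x) = -26 + b + x (k(b, x) = (b + x) - 13*(1 + (0 + 1)²) = (b + x) - 13*(1 + 1²) = (b + x) - 13*(1 + 1) = (b + x) - 13*2 = (b + x) - 26 = -26 + b + x)
S = 179 (S = -26 + 196 + 9 = 179)
(-27591 - 41443)/(S - 6014) = (-27591 - 41443)/(179 - 6014) = -69034/(-5835) = -69034*(-1/5835) = 69034/5835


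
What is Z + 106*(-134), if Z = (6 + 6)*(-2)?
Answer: -14228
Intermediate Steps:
Z = -24 (Z = 12*(-2) = -24)
Z + 106*(-134) = -24 + 106*(-134) = -24 - 14204 = -14228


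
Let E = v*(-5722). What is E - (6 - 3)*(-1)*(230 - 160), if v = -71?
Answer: 406472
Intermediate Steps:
E = 406262 (E = -71*(-5722) = 406262)
E - (6 - 3)*(-1)*(230 - 160) = 406262 - (6 - 3)*(-1)*(230 - 160) = 406262 - 3*(-1)*70 = 406262 - (-3)*70 = 406262 - 1*(-210) = 406262 + 210 = 406472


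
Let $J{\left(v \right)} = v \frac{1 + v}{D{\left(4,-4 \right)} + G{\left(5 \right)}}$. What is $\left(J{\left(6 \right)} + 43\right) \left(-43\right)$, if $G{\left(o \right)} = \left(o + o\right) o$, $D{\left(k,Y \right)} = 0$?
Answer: $- \frac{47128}{25} \approx -1885.1$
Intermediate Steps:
$G{\left(o \right)} = 2 o^{2}$ ($G{\left(o \right)} = 2 o o = 2 o^{2}$)
$J{\left(v \right)} = v \left(\frac{1}{50} + \frac{v}{50}\right)$ ($J{\left(v \right)} = v \frac{1 + v}{0 + 2 \cdot 5^{2}} = v \frac{1 + v}{0 + 2 \cdot 25} = v \frac{1 + v}{0 + 50} = v \frac{1 + v}{50} = v \left(1 + v\right) \frac{1}{50} = v \left(\frac{1}{50} + \frac{v}{50}\right)$)
$\left(J{\left(6 \right)} + 43\right) \left(-43\right) = \left(\frac{1}{50} \cdot 6 \left(1 + 6\right) + 43\right) \left(-43\right) = \left(\frac{1}{50} \cdot 6 \cdot 7 + 43\right) \left(-43\right) = \left(\frac{21}{25} + 43\right) \left(-43\right) = \frac{1096}{25} \left(-43\right) = - \frac{47128}{25}$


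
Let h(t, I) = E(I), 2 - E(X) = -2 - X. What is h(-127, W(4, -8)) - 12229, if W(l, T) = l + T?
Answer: -12229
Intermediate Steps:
E(X) = 4 + X (E(X) = 2 - (-2 - X) = 2 + (2 + X) = 4 + X)
W(l, T) = T + l
h(t, I) = 4 + I
h(-127, W(4, -8)) - 12229 = (4 + (-8 + 4)) - 12229 = (4 - 4) - 12229 = 0 - 12229 = -12229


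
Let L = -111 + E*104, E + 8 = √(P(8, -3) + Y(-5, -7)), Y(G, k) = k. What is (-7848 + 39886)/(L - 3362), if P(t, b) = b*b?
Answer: -137923590/18511393 - 3331952*√2/18511393 ≈ -7.7053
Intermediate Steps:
P(t, b) = b²
E = -8 + √2 (E = -8 + √((-3)² - 7) = -8 + √(9 - 7) = -8 + √2 ≈ -6.5858)
L = -943 + 104*√2 (L = -111 + (-8 + √2)*104 = -111 + (-832 + 104*√2) = -943 + 104*√2 ≈ -795.92)
(-7848 + 39886)/(L - 3362) = (-7848 + 39886)/((-943 + 104*√2) - 3362) = 32038/(-4305 + 104*√2)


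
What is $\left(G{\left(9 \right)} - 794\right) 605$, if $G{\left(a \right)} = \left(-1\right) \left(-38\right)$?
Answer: $-457380$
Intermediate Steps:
$G{\left(a \right)} = 38$
$\left(G{\left(9 \right)} - 794\right) 605 = \left(38 - 794\right) 605 = \left(-756\right) 605 = -457380$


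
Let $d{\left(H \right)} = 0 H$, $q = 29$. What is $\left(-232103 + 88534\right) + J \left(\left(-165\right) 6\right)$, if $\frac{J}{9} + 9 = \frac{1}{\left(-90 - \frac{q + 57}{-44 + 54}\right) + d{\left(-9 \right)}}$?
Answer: $- \frac{31201297}{493} \approx -63289.0$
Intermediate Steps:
$d{\left(H \right)} = 0$
$J = - \frac{39978}{493}$ ($J = -81 + \frac{9}{\left(-90 - \frac{29 + 57}{-44 + 54}\right) + 0} = -81 + \frac{9}{\left(-90 - \frac{86}{10}\right) + 0} = -81 + \frac{9}{\left(-90 - 86 \cdot \frac{1}{10}\right) + 0} = -81 + \frac{9}{\left(-90 - \frac{43}{5}\right) + 0} = -81 + \frac{9}{- \frac{493}{5} + 0} = -81 + \frac{9}{- \frac{493}{5}} = -81 + 9 \left(- \frac{5}{493}\right) = -81 - \frac{45}{493} = - \frac{39978}{493} \approx -81.091$)
$\left(-232103 + 88534\right) + J \left(\left(-165\right) 6\right) = \left(-232103 + 88534\right) - \frac{39978 \left(\left(-165\right) 6\right)}{493} = -143569 - - \frac{39578220}{493} = -143569 + \frac{39578220}{493} = - \frac{31201297}{493}$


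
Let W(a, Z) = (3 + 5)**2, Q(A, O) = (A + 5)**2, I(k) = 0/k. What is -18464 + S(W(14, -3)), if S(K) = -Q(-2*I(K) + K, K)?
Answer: -23225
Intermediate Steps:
I(k) = 0
Q(A, O) = (5 + A)**2
W(a, Z) = 64 (W(a, Z) = 8**2 = 64)
S(K) = -(5 + K)**2 (S(K) = -(5 + (-2*0 + K))**2 = -(5 + (0 + K))**2 = -(5 + K)**2)
-18464 + S(W(14, -3)) = -18464 - (5 + 64)**2 = -18464 - 1*69**2 = -18464 - 1*4761 = -18464 - 4761 = -23225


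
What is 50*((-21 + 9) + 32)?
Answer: 1000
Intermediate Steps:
50*((-21 + 9) + 32) = 50*(-12 + 32) = 50*20 = 1000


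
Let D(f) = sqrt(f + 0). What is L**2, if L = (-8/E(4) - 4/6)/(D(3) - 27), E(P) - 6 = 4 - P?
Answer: 4/(27 - sqrt(3))**2 ≈ 0.0062650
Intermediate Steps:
D(f) = sqrt(f)
E(P) = 10 - P (E(P) = 6 + (4 - P) = 10 - P)
L = -2/(-27 + sqrt(3)) (L = (-8/(10 - 1*4) - 4/6)/(sqrt(3) - 27) = (-8/(10 - 4) - 4*1/6)/(-27 + sqrt(3)) = (-8/6 - 2/3)/(-27 + sqrt(3)) = (-8*1/6 - 2/3)/(-27 + sqrt(3)) = (-4/3 - 2/3)/(-27 + sqrt(3)) = -2/(-27 + sqrt(3)) ≈ 0.079152)
L**2 = (9/121 + sqrt(3)/363)**2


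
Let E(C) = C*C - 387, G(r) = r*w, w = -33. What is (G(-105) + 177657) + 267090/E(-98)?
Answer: 1669668564/9217 ≈ 1.8115e+5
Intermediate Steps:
G(r) = -33*r (G(r) = r*(-33) = -33*r)
E(C) = -387 + C² (E(C) = C² - 387 = -387 + C²)
(G(-105) + 177657) + 267090/E(-98) = (-33*(-105) + 177657) + 267090/(-387 + (-98)²) = (3465 + 177657) + 267090/(-387 + 9604) = 181122 + 267090/9217 = 1669668564/9217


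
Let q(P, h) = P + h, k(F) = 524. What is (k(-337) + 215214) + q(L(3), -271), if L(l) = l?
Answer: 215470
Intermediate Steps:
(k(-337) + 215214) + q(L(3), -271) = (524 + 215214) + (3 - 271) = 215738 - 268 = 215470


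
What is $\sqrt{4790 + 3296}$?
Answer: $\sqrt{8086} \approx 89.922$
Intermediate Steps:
$\sqrt{4790 + 3296} = \sqrt{8086}$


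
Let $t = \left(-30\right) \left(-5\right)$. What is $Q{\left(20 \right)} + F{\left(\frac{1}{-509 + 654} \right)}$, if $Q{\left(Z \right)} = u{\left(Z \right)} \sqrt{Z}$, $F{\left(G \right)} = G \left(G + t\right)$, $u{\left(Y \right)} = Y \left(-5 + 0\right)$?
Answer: $\frac{21751}{21025} - 200 \sqrt{5} \approx -446.18$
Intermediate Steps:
$t = 150$
$u{\left(Y \right)} = - 5 Y$ ($u{\left(Y \right)} = Y \left(-5\right) = - 5 Y$)
$F{\left(G \right)} = G \left(150 + G\right)$ ($F{\left(G \right)} = G \left(G + 150\right) = G \left(150 + G\right)$)
$Q{\left(Z \right)} = - 5 Z^{\frac{3}{2}}$ ($Q{\left(Z \right)} = - 5 Z \sqrt{Z} = - 5 Z^{\frac{3}{2}}$)
$Q{\left(20 \right)} + F{\left(\frac{1}{-509 + 654} \right)} = - 5 \cdot 20^{\frac{3}{2}} + \frac{150 + \frac{1}{-509 + 654}}{-509 + 654} = - 5 \cdot 40 \sqrt{5} + \frac{150 + \frac{1}{145}}{145} = - 200 \sqrt{5} + \frac{150 + \frac{1}{145}}{145} = - 200 \sqrt{5} + \frac{1}{145} \cdot \frac{21751}{145} = - 200 \sqrt{5} + \frac{21751}{21025} = \frac{21751}{21025} - 200 \sqrt{5}$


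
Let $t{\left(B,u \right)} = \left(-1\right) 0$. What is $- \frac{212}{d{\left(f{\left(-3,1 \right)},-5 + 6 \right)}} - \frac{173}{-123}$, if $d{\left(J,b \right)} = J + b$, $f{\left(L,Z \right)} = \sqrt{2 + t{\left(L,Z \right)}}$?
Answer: $\frac{26249}{123} - 212 \sqrt{2} \approx -86.407$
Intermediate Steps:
$t{\left(B,u \right)} = 0$
$f{\left(L,Z \right)} = \sqrt{2}$ ($f{\left(L,Z \right)} = \sqrt{2 + 0} = \sqrt{2}$)
$- \frac{212}{d{\left(f{\left(-3,1 \right)},-5 + 6 \right)}} - \frac{173}{-123} = - \frac{212}{\sqrt{2} + \left(-5 + 6\right)} - \frac{173}{-123} = - \frac{212}{\sqrt{2} + 1} - - \frac{173}{123} = - \frac{212}{1 + \sqrt{2}} + \frac{173}{123} = \frac{173}{123} - \frac{212}{1 + \sqrt{2}}$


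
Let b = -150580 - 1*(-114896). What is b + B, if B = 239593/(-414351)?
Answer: -14785940677/414351 ≈ -35685.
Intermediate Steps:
B = -239593/414351 (B = 239593*(-1/414351) = -239593/414351 ≈ -0.57824)
b = -35684 (b = -150580 + 114896 = -35684)
b + B = -35684 - 239593/414351 = -14785940677/414351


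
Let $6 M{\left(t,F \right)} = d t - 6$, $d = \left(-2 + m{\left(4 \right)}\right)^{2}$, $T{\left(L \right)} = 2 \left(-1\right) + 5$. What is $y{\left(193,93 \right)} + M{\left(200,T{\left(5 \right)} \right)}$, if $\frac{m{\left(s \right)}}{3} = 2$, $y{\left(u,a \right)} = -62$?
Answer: $\frac{1411}{3} \approx 470.33$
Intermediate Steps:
$T{\left(L \right)} = 3$ ($T{\left(L \right)} = -2 + 5 = 3$)
$m{\left(s \right)} = 6$ ($m{\left(s \right)} = 3 \cdot 2 = 6$)
$d = 16$ ($d = \left(-2 + 6\right)^{2} = 4^{2} = 16$)
$M{\left(t,F \right)} = -1 + \frac{8 t}{3}$ ($M{\left(t,F \right)} = \frac{16 t - 6}{6} = \frac{-6 + 16 t}{6} = -1 + \frac{8 t}{3}$)
$y{\left(193,93 \right)} + M{\left(200,T{\left(5 \right)} \right)} = -62 + \left(-1 + \frac{8}{3} \cdot 200\right) = -62 + \left(-1 + \frac{1600}{3}\right) = -62 + \frac{1597}{3} = \frac{1411}{3}$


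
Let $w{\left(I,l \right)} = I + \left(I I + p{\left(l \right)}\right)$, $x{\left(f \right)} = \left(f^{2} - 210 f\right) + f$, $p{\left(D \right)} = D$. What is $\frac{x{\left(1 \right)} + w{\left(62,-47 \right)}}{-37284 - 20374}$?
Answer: $- \frac{3651}{57658} \approx -0.063322$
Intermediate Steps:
$x{\left(f \right)} = f^{2} - 209 f$
$w{\left(I,l \right)} = I + l + I^{2}$ ($w{\left(I,l \right)} = I + \left(I I + l\right) = I + \left(I^{2} + l\right) = I + \left(l + I^{2}\right) = I + l + I^{2}$)
$\frac{x{\left(1 \right)} + w{\left(62,-47 \right)}}{-37284 - 20374} = \frac{1 \left(-209 + 1\right) + \left(62 - 47 + 62^{2}\right)}{-37284 - 20374} = \frac{1 \left(-208\right) + \left(62 - 47 + 3844\right)}{-57658} = \left(-208 + 3859\right) \left(- \frac{1}{57658}\right) = 3651 \left(- \frac{1}{57658}\right) = - \frac{3651}{57658}$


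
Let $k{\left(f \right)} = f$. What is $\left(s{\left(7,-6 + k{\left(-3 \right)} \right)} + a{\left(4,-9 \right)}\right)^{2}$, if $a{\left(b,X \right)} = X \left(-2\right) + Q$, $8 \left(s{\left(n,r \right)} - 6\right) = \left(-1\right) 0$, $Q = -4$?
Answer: $400$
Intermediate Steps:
$s{\left(n,r \right)} = 6$ ($s{\left(n,r \right)} = 6 + \frac{\left(-1\right) 0}{8} = 6 + \frac{1}{8} \cdot 0 = 6 + 0 = 6$)
$a{\left(b,X \right)} = -4 - 2 X$ ($a{\left(b,X \right)} = X \left(-2\right) - 4 = - 2 X - 4 = -4 - 2 X$)
$\left(s{\left(7,-6 + k{\left(-3 \right)} \right)} + a{\left(4,-9 \right)}\right)^{2} = \left(6 - -14\right)^{2} = \left(6 + \left(-4 + 18\right)\right)^{2} = \left(6 + 14\right)^{2} = 20^{2} = 400$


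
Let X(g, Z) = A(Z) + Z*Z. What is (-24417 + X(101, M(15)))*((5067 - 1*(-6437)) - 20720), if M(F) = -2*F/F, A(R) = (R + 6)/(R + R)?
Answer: 224999424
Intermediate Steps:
A(R) = (6 + R)/(2*R) (A(R) = (6 + R)/((2*R)) = (6 + R)*(1/(2*R)) = (6 + R)/(2*R))
M(F) = -2 (M(F) = -2*1 = -2)
X(g, Z) = Z**2 + (6 + Z)/(2*Z) (X(g, Z) = (6 + Z)/(2*Z) + Z*Z = (6 + Z)/(2*Z) + Z**2 = Z**2 + (6 + Z)/(2*Z))
(-24417 + X(101, M(15)))*((5067 - 1*(-6437)) - 20720) = (-24417 + (3 + (-2)**3 + (1/2)*(-2))/(-2))*((5067 - 1*(-6437)) - 20720) = (-24417 - (3 - 8 - 1)/2)*((5067 + 6437) - 20720) = (-24417 - 1/2*(-6))*(11504 - 20720) = (-24417 + 3)*(-9216) = -24414*(-9216) = 224999424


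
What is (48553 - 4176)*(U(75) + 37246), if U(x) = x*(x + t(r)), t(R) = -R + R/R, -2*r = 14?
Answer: 1929112567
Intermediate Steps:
r = -7 (r = -1/2*14 = -7)
t(R) = 1 - R (t(R) = -R + 1 = 1 - R)
U(x) = x*(8 + x) (U(x) = x*(x + (1 - 1*(-7))) = x*(x + (1 + 7)) = x*(x + 8) = x*(8 + x))
(48553 - 4176)*(U(75) + 37246) = (48553 - 4176)*(75*(8 + 75) + 37246) = 44377*(75*83 + 37246) = 44377*(6225 + 37246) = 44377*43471 = 1929112567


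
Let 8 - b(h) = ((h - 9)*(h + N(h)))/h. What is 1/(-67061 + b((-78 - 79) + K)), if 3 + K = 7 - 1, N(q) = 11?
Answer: -14/936623 ≈ -1.4947e-5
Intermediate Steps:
K = 3 (K = -3 + (7 - 1) = -3 + 6 = 3)
b(h) = 8 - (-9 + h)*(11 + h)/h (b(h) = 8 - (h - 9)*(h + 11)/h = 8 - (-9 + h)*(11 + h)/h)
1/(-67061 + b((-78 - 79) + K)) = 1/(-67061 + (6 - ((-78 - 79) + 3) + 99/((-78 - 79) + 3))) = 1/(-67061 + (6 - (-157 + 3) + 99/(-157 + 3))) = 1/(-67061 + (6 - 1*(-154) + 99/(-154))) = 1/(-67061 + (6 + 154 + 99*(-1/154))) = 1/(-67061 + (6 + 154 - 9/14)) = 1/(-67061 + 2231/14) = 1/(-936623/14) = -14/936623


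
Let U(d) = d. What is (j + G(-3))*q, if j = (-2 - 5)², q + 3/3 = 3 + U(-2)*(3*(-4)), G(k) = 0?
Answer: 1274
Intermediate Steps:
q = 26 (q = -1 + (3 - 6*(-4)) = -1 + (3 - 2*(-12)) = -1 + (3 + 24) = -1 + 27 = 26)
j = 49 (j = (-7)² = 49)
(j + G(-3))*q = (49 + 0)*26 = 49*26 = 1274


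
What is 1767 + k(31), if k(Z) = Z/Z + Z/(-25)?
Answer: 44169/25 ≈ 1766.8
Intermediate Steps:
k(Z) = 1 - Z/25 (k(Z) = 1 + Z*(-1/25) = 1 - Z/25)
1767 + k(31) = 1767 + (1 - 1/25*31) = 1767 + (1 - 31/25) = 1767 - 6/25 = 44169/25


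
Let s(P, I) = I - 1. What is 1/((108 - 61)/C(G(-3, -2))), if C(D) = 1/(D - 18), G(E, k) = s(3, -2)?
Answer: -1/987 ≈ -0.0010132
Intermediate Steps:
s(P, I) = -1 + I
G(E, k) = -3 (G(E, k) = -1 - 2 = -3)
C(D) = 1/(-18 + D)
1/((108 - 61)/C(G(-3, -2))) = 1/((108 - 61)/(1/(-18 - 3))) = 1/(47/(1/(-21))) = 1/(47/(-1/21)) = 1/(47*(-21)) = 1/(-987) = -1/987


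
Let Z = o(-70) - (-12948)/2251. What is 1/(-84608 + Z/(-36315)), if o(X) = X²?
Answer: -81745065/6916297502368 ≈ -1.1819e-5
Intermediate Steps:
Z = 11042848/2251 (Z = (-70)² - (-12948)/2251 = 4900 - (-12948)/2251 = 4900 - 1*(-12948/2251) = 4900 + 12948/2251 = 11042848/2251 ≈ 4905.8)
1/(-84608 + Z/(-36315)) = 1/(-84608 + (11042848/2251)/(-36315)) = 1/(-84608 + (11042848/2251)*(-1/36315)) = 1/(-84608 - 11042848/81745065) = 1/(-6916297502368/81745065) = -81745065/6916297502368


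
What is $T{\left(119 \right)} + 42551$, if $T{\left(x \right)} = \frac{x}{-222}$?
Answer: $\frac{9446203}{222} \approx 42550.0$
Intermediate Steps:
$T{\left(x \right)} = - \frac{x}{222}$ ($T{\left(x \right)} = x \left(- \frac{1}{222}\right) = - \frac{x}{222}$)
$T{\left(119 \right)} + 42551 = \left(- \frac{1}{222}\right) 119 + 42551 = - \frac{119}{222} + 42551 = \frac{9446203}{222}$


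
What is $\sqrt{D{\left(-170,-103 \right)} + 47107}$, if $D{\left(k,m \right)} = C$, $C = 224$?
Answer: $3 \sqrt{5259} \approx 217.56$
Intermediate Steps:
$D{\left(k,m \right)} = 224$
$\sqrt{D{\left(-170,-103 \right)} + 47107} = \sqrt{224 + 47107} = \sqrt{47331} = 3 \sqrt{5259}$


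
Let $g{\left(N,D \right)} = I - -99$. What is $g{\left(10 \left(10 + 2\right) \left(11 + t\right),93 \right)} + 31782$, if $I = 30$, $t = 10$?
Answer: $31911$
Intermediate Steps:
$g{\left(N,D \right)} = 129$ ($g{\left(N,D \right)} = 30 - -99 = 30 + 99 = 129$)
$g{\left(10 \left(10 + 2\right) \left(11 + t\right),93 \right)} + 31782 = 129 + 31782 = 31911$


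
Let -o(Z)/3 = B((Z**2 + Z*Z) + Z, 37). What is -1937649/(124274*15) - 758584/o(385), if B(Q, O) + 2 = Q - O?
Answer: -25931283131/138315097890 ≈ -0.18748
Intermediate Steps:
B(Q, O) = -2 + Q - O (B(Q, O) = -2 + (Q - O) = -2 + Q - O)
o(Z) = 117 - 6*Z**2 - 3*Z (o(Z) = -3*(-2 + ((Z**2 + Z*Z) + Z) - 1*37) = -3*(-2 + ((Z**2 + Z**2) + Z) - 37) = -3*(-2 + (2*Z**2 + Z) - 37) = -3*(-2 + (Z + 2*Z**2) - 37) = -3*(-39 + Z + 2*Z**2) = 117 - 6*Z**2 - 3*Z)
-1937649/(124274*15) - 758584/o(385) = -1937649/(124274*15) - 758584/(117 - 3*385*(1 + 2*385)) = -1937649/1864110 - 758584/(117 - 3*385*(1 + 770)) = -1937649*1/1864110 - 758584/(117 - 3*385*771) = -645883/621370 - 758584/(117 - 890505) = -645883/621370 - 758584/(-890388) = -645883/621370 - 758584*(-1/890388) = -645883/621370 + 189646/222597 = -25931283131/138315097890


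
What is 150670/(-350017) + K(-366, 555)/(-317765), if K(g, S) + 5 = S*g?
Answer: 4644610149/22244630401 ≈ 0.20880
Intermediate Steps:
K(g, S) = -5 + S*g
150670/(-350017) + K(-366, 555)/(-317765) = 150670/(-350017) + (-5 + 555*(-366))/(-317765) = 150670*(-1/350017) + (-5 - 203130)*(-1/317765) = -150670/350017 - 203135*(-1/317765) = -150670/350017 + 40627/63553 = 4644610149/22244630401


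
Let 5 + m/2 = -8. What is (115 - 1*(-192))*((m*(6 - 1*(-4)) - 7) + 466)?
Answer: 61093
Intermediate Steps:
m = -26 (m = -10 + 2*(-8) = -10 - 16 = -26)
(115 - 1*(-192))*((m*(6 - 1*(-4)) - 7) + 466) = (115 - 1*(-192))*((-26*(6 - 1*(-4)) - 7) + 466) = (115 + 192)*((-26*(6 + 4) - 7) + 466) = 307*((-26*10 - 7) + 466) = 307*((-260 - 7) + 466) = 307*(-267 + 466) = 307*199 = 61093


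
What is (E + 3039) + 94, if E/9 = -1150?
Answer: -7217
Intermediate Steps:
E = -10350 (E = 9*(-1150) = -10350)
(E + 3039) + 94 = (-10350 + 3039) + 94 = -7311 + 94 = -7217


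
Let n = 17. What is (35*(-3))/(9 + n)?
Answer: -105/26 ≈ -4.0385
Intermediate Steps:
(35*(-3))/(9 + n) = (35*(-3))/(9 + 17) = -105/26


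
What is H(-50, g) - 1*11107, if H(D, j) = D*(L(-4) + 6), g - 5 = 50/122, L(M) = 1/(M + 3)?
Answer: -11357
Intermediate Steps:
L(M) = 1/(3 + M)
g = 330/61 (g = 5 + 50/122 = 5 + 50*(1/122) = 5 + 25/61 = 330/61 ≈ 5.4098)
H(D, j) = 5*D (H(D, j) = D*(1/(3 - 4) + 6) = D*(1/(-1) + 6) = D*(-1 + 6) = D*5 = 5*D)
H(-50, g) - 1*11107 = 5*(-50) - 1*11107 = -250 - 11107 = -11357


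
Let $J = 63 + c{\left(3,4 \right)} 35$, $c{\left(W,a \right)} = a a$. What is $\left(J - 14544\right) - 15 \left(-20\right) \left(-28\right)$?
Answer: $-22321$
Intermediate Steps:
$c{\left(W,a \right)} = a^{2}$
$J = 623$ ($J = 63 + 4^{2} \cdot 35 = 63 + 16 \cdot 35 = 63 + 560 = 623$)
$\left(J - 14544\right) - 15 \left(-20\right) \left(-28\right) = \left(623 - 14544\right) - 15 \left(-20\right) \left(-28\right) = \left(623 - 14544\right) - \left(-300\right) \left(-28\right) = -13921 - 8400 = -22321$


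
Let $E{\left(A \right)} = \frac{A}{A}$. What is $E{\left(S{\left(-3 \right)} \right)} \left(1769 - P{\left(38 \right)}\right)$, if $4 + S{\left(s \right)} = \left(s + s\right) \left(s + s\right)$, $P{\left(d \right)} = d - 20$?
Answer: $1751$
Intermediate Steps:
$P{\left(d \right)} = -20 + d$ ($P{\left(d \right)} = d - 20 = -20 + d$)
$S{\left(s \right)} = -4 + 4 s^{2}$ ($S{\left(s \right)} = -4 + \left(s + s\right) \left(s + s\right) = -4 + 2 s 2 s = -4 + 4 s^{2}$)
$E{\left(A \right)} = 1$
$E{\left(S{\left(-3 \right)} \right)} \left(1769 - P{\left(38 \right)}\right) = 1 \left(1769 - \left(-20 + 38\right)\right) = 1 \left(1769 - 18\right) = 1 \cdot 1751 = 1751$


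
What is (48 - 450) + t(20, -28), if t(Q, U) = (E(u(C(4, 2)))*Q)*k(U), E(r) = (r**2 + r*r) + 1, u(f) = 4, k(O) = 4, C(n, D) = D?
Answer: 2238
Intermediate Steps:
E(r) = 1 + 2*r**2 (E(r) = (r**2 + r**2) + 1 = 2*r**2 + 1 = 1 + 2*r**2)
t(Q, U) = 132*Q (t(Q, U) = ((1 + 2*4**2)*Q)*4 = ((1 + 2*16)*Q)*4 = ((1 + 32)*Q)*4 = (33*Q)*4 = 132*Q)
(48 - 450) + t(20, -28) = (48 - 450) + 132*20 = -402 + 2640 = 2238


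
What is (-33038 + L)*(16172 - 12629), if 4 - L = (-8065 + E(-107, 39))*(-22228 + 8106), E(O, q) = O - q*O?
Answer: -200203989216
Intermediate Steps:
E(O, q) = O - O*q
L = -56473874 (L = 4 - (-8065 - 107*(1 - 1*39))*(-22228 + 8106) = 4 - (-8065 - 107*(1 - 39))*(-14122) = 4 - (-8065 - 107*(-38))*(-14122) = 4 - (-8065 + 4066)*(-14122) = 4 - (-3999)*(-14122) = 4 - 1*56473878 = 4 - 56473878 = -56473874)
(-33038 + L)*(16172 - 12629) = (-33038 - 56473874)*(16172 - 12629) = -56506912*3543 = -200203989216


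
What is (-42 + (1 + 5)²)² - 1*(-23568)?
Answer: 23604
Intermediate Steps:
(-42 + (1 + 5)²)² - 1*(-23568) = (-42 + 6²)² + 23568 = (-42 + 36)² + 23568 = (-6)² + 23568 = 36 + 23568 = 23604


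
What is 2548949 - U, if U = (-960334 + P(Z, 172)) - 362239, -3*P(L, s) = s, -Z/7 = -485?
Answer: 11614738/3 ≈ 3.8716e+6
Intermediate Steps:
Z = 3395 (Z = -7*(-485) = 3395)
P(L, s) = -s/3
U = -3967891/3 (U = (-960334 - ⅓*172) - 362239 = (-960334 - 172/3) - 362239 = -2881174/3 - 362239 = -3967891/3 ≈ -1.3226e+6)
2548949 - U = 2548949 - 1*(-3967891/3) = 2548949 + 3967891/3 = 11614738/3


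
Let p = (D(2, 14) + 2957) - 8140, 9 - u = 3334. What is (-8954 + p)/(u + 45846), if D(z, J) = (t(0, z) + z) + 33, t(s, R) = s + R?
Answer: -14100/42521 ≈ -0.33160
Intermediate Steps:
u = -3325 (u = 9 - 1*3334 = 9 - 3334 = -3325)
t(s, R) = R + s
D(z, J) = 33 + 2*z (D(z, J) = ((z + 0) + z) + 33 = (z + z) + 33 = 2*z + 33 = 33 + 2*z)
p = -5146 (p = ((33 + 2*2) + 2957) - 8140 = ((33 + 4) + 2957) - 8140 = (37 + 2957) - 8140 = 2994 - 8140 = -5146)
(-8954 + p)/(u + 45846) = (-8954 - 5146)/(-3325 + 45846) = -14100/42521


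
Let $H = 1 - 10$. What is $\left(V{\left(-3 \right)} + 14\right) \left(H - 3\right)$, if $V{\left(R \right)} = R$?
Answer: $-132$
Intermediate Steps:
$H = -9$ ($H = 1 - 10 = -9$)
$\left(V{\left(-3 \right)} + 14\right) \left(H - 3\right) = \left(-3 + 14\right) \left(-9 - 3\right) = 11 \left(-9 - 3\right) = 11 \left(-12\right) = -132$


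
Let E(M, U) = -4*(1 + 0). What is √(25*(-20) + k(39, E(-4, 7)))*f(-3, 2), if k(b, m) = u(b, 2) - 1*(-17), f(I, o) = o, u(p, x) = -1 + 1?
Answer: 2*I*√483 ≈ 43.955*I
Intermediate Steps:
u(p, x) = 0
E(M, U) = -4 (E(M, U) = -4*1 = -4)
k(b, m) = 17 (k(b, m) = 0 - 1*(-17) = 0 + 17 = 17)
√(25*(-20) + k(39, E(-4, 7)))*f(-3, 2) = √(25*(-20) + 17)*2 = √(-500 + 17)*2 = √(-483)*2 = (I*√483)*2 = 2*I*√483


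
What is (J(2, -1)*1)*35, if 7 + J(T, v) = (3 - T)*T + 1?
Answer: -140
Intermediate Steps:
J(T, v) = -6 + T*(3 - T) (J(T, v) = -7 + ((3 - T)*T + 1) = -7 + (T*(3 - T) + 1) = -7 + (1 + T*(3 - T)) = -6 + T*(3 - T))
(J(2, -1)*1)*35 = ((-6 - 1*2² + 3*2)*1)*35 = ((-6 - 1*4 + 6)*1)*35 = ((-6 - 4 + 6)*1)*35 = -4*1*35 = -4*35 = -140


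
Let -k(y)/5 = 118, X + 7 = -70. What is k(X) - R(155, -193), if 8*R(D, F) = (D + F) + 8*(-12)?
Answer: -2293/4 ≈ -573.25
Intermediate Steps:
X = -77 (X = -7 - 70 = -77)
k(y) = -590 (k(y) = -5*118 = -590)
R(D, F) = -12 + D/8 + F/8 (R(D, F) = ((D + F) + 8*(-12))/8 = ((D + F) - 96)/8 = (-96 + D + F)/8 = -12 + D/8 + F/8)
k(X) - R(155, -193) = -590 - (-12 + (1/8)*155 + (1/8)*(-193)) = -590 - (-12 + 155/8 - 193/8) = -590 - 1*(-67/4) = -590 + 67/4 = -2293/4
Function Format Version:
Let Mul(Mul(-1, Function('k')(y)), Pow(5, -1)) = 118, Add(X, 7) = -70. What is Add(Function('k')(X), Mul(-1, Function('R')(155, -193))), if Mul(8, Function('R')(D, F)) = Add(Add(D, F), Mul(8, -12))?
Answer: Rational(-2293, 4) ≈ -573.25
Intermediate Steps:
X = -77 (X = Add(-7, -70) = -77)
Function('k')(y) = -590 (Function('k')(y) = Mul(-5, 118) = -590)
Function('R')(D, F) = Add(-12, Mul(Rational(1, 8), D), Mul(Rational(1, 8), F)) (Function('R')(D, F) = Mul(Rational(1, 8), Add(Add(D, F), Mul(8, -12))) = Mul(Rational(1, 8), Add(Add(D, F), -96)) = Mul(Rational(1, 8), Add(-96, D, F)) = Add(-12, Mul(Rational(1, 8), D), Mul(Rational(1, 8), F)))
Add(Function('k')(X), Mul(-1, Function('R')(155, -193))) = Add(-590, Mul(-1, Add(-12, Mul(Rational(1, 8), 155), Mul(Rational(1, 8), -193)))) = Add(-590, Mul(-1, Add(-12, Rational(155, 8), Rational(-193, 8)))) = Add(-590, Mul(-1, Rational(-67, 4))) = Add(-590, Rational(67, 4)) = Rational(-2293, 4)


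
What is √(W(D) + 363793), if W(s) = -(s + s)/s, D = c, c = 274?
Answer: √363791 ≈ 603.15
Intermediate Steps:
D = 274
W(s) = -2 (W(s) = -2*s/s = -1*2 = -2)
√(W(D) + 363793) = √(-2 + 363793) = √363791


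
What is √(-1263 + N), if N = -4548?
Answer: I*√5811 ≈ 76.23*I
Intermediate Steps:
√(-1263 + N) = √(-1263 - 4548) = √(-5811) = I*√5811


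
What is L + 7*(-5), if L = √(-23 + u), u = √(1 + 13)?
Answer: -35 + I*√(23 - √14) ≈ -35.0 + 4.3884*I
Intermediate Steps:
u = √14 ≈ 3.7417
L = √(-23 + √14) ≈ 4.3884*I
L + 7*(-5) = √(-23 + √14) + 7*(-5) = √(-23 + √14) - 35 = -35 + √(-23 + √14)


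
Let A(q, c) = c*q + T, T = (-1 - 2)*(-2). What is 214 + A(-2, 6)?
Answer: 208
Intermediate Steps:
T = 6 (T = -3*(-2) = 6)
A(q, c) = 6 + c*q (A(q, c) = c*q + 6 = 6 + c*q)
214 + A(-2, 6) = 214 + (6 + 6*(-2)) = 214 + (6 - 12) = 214 - 6 = 208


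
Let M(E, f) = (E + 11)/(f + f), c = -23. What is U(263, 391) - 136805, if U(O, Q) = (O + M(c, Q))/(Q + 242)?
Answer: -33859545088/247503 ≈ -1.3680e+5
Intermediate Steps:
M(E, f) = (11 + E)/(2*f) (M(E, f) = (11 + E)/((2*f)) = (11 + E)*(1/(2*f)) = (11 + E)/(2*f))
U(O, Q) = (O - 6/Q)/(242 + Q) (U(O, Q) = (O + (11 - 23)/(2*Q))/(Q + 242) = (O + (½)*(-12)/Q)/(242 + Q) = (O - 6/Q)/(242 + Q))
U(263, 391) - 136805 = (-6 + 263*391)/(391*(242 + 391)) - 136805 = (1/391)*(-6 + 102833)/633 - 136805 = (1/391)*(1/633)*102827 - 136805 = 102827/247503 - 136805 = -33859545088/247503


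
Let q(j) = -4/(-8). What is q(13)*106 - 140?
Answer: -87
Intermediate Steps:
q(j) = 1/2 (q(j) = -4*(-1/8) = 1/2)
q(13)*106 - 140 = (1/2)*106 - 140 = 53 - 140 = -87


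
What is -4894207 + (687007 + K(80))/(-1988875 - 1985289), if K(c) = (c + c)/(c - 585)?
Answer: -1964488577450423/401390564 ≈ -4.8942e+6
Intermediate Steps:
K(c) = 2*c/(-585 + c) (K(c) = (2*c)/(-585 + c) = 2*c/(-585 + c))
-4894207 + (687007 + K(80))/(-1988875 - 1985289) = -4894207 + (687007 + 2*80/(-585 + 80))/(-1988875 - 1985289) = -4894207 + (687007 + 2*80/(-505))/(-3974164) = -4894207 + (687007 + 2*80*(-1/505))*(-1/3974164) = -4894207 + (687007 - 32/101)*(-1/3974164) = -4894207 + (69387675/101)*(-1/3974164) = -4894207 - 69387675/401390564 = -1964488577450423/401390564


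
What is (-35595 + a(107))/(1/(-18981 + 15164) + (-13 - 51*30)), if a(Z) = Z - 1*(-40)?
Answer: 2416161/105172 ≈ 22.973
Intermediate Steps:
a(Z) = 40 + Z (a(Z) = Z + 40 = 40 + Z)
(-35595 + a(107))/(1/(-18981 + 15164) + (-13 - 51*30)) = (-35595 + (40 + 107))/(1/(-18981 + 15164) + (-13 - 51*30)) = (-35595 + 147)/(1/(-3817) + (-13 - 1530)) = -35448/(-1/3817 - 1543) = -35448/(-5889632/3817) = -35448*(-3817/5889632) = 2416161/105172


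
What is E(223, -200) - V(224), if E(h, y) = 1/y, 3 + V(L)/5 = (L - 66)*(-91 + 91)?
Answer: 2999/200 ≈ 14.995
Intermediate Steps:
V(L) = -15 (V(L) = -15 + 5*((L - 66)*(-91 + 91)) = -15 + 5*((-66 + L)*0) = -15 + 5*0 = -15 + 0 = -15)
E(223, -200) - V(224) = 1/(-200) - 1*(-15) = -1/200 + 15 = 2999/200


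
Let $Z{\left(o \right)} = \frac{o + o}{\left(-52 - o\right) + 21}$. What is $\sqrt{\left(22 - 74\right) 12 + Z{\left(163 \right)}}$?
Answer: $\frac{i \sqrt{5887027}}{97} \approx 25.014 i$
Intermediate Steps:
$Z{\left(o \right)} = \frac{2 o}{-31 - o}$
$\sqrt{\left(22 - 74\right) 12 + Z{\left(163 \right)}} = \sqrt{\left(22 - 74\right) 12 - \frac{326}{31 + 163}} = \sqrt{\left(-52\right) 12 - \frac{326}{194}} = \sqrt{-624 - 326 \cdot \frac{1}{194}} = \sqrt{-624 - \frac{163}{97}} = \sqrt{- \frac{60691}{97}} = \frac{i \sqrt{5887027}}{97}$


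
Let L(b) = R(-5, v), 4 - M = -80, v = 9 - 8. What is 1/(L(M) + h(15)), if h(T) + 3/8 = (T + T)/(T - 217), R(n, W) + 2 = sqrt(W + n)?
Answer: -1647512/6768977 - 1305728*I/6768977 ≈ -0.24339 - 0.1929*I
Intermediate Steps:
v = 1
M = 84 (M = 4 - 1*(-80) = 4 + 80 = 84)
R(n, W) = -2 + sqrt(W + n)
h(T) = -3/8 + 2*T/(-217 + T) (h(T) = -3/8 + (T + T)/(T - 217) = -3/8 + (2*T)/(-217 + T) = -3/8 + 2*T/(-217 + T))
L(b) = -2 + 2*I (L(b) = -2 + sqrt(1 - 5) = -2 + sqrt(-4) = -2 + 2*I)
1/(L(M) + h(15)) = 1/((-2 + 2*I) + (651 + 13*15)/(8*(-217 + 15))) = 1/((-2 + 2*I) + (1/8)*(651 + 195)/(-202)) = 1/((-2 + 2*I) + (1/8)*(-1/202)*846) = 1/((-2 + 2*I) - 423/808) = 1/(-2039/808 + 2*I) = 652864*(-2039/808 - 2*I)/6768977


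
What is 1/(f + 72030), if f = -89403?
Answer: -1/17373 ≈ -5.7561e-5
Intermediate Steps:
1/(f + 72030) = 1/(-89403 + 72030) = 1/(-17373) = -1/17373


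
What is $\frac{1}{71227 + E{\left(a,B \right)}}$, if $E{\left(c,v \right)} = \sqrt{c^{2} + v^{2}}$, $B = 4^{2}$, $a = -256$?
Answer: $\frac{71227}{5073219737} - \frac{16 \sqrt{257}}{5073219737} \approx 1.3989 \cdot 10^{-5}$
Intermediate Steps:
$B = 16$
$\frac{1}{71227 + E{\left(a,B \right)}} = \frac{1}{71227 + \sqrt{\left(-256\right)^{2} + 16^{2}}} = \frac{1}{71227 + \sqrt{65536 + 256}} = \frac{1}{71227 + \sqrt{65792}} = \frac{1}{71227 + 16 \sqrt{257}}$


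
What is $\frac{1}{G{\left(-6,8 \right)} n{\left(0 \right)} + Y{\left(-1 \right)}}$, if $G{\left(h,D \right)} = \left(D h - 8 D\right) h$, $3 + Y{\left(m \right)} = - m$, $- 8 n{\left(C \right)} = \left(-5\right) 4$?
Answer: $\frac{1}{1678} \approx 0.00059595$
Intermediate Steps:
$n{\left(C \right)} = \frac{5}{2}$ ($n{\left(C \right)} = - \frac{\left(-5\right) 4}{8} = \left(- \frac{1}{8}\right) \left(-20\right) = \frac{5}{2}$)
$Y{\left(m \right)} = -3 - m$
$G{\left(h,D \right)} = h \left(- 8 D + D h\right)$ ($G{\left(h,D \right)} = \left(- 8 D + D h\right) h = h \left(- 8 D + D h\right)$)
$\frac{1}{G{\left(-6,8 \right)} n{\left(0 \right)} + Y{\left(-1 \right)}} = \frac{1}{8 \left(-6\right) \left(-8 - 6\right) \frac{5}{2} - 2} = \frac{1}{8 \left(-6\right) \left(-14\right) \frac{5}{2} + \left(-3 + 1\right)} = \frac{1}{672 \cdot \frac{5}{2} - 2} = \frac{1}{1680 - 2} = \frac{1}{1678}$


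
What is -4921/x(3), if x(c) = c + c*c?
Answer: -4921/12 ≈ -410.08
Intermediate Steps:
x(c) = c + c**2
-4921/x(3) = -4921*1/(3*(1 + 3)) = -4921/(3*4) = -4921/12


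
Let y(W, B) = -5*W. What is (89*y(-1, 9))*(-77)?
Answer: -34265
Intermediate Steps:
(89*y(-1, 9))*(-77) = (89*(-5*(-1)))*(-77) = (89*5)*(-77) = 445*(-77) = -34265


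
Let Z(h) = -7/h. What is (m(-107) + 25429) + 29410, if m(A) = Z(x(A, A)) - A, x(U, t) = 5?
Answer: 274723/5 ≈ 54945.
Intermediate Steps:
m(A) = -7/5 - A
(m(-107) + 25429) + 29410 = ((-7/5 - 1*(-107)) + 25429) + 29410 = ((-7/5 + 107) + 25429) + 29410 = (528/5 + 25429) + 29410 = 127673/5 + 29410 = 274723/5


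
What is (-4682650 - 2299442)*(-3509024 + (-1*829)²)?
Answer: 19701948510036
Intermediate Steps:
(-4682650 - 2299442)*(-3509024 + (-1*829)²) = -6982092*(-3509024 + (-829)²) = -6982092*(-3509024 + 687241) = -6982092*(-2821783) = 19701948510036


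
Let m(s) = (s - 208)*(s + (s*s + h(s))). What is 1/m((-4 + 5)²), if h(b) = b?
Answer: -1/621 ≈ -0.0016103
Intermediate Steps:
m(s) = (-208 + s)*(s² + 2*s) (m(s) = (s - 208)*(s + (s*s + s)) = (-208 + s)*(s + (s² + s)) = (-208 + s)*(s + (s + s²)) = (-208 + s)*(s² + 2*s))
1/m((-4 + 5)²) = 1/((-4 + 5)²*(-416 + ((-4 + 5)²)² - 206*(-4 + 5)²)) = 1/(1²*(-416 + (1²)² - 206*1²)) = 1/(1*(-416 + 1² - 206*1)) = 1/(1*(-416 + 1 - 206)) = 1/(1*(-621)) = 1/(-621) = -1/621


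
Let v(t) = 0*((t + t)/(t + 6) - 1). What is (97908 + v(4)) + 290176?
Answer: 388084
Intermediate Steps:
v(t) = 0 (v(t) = 0*((2*t)/(6 + t) - 1) = 0*(2*t/(6 + t) - 1) = 0*(-1 + 2*t/(6 + t)) = 0)
(97908 + v(4)) + 290176 = (97908 + 0) + 290176 = 97908 + 290176 = 388084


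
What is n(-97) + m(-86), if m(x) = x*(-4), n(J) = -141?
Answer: 203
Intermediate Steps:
m(x) = -4*x
n(-97) + m(-86) = -141 - 4*(-86) = -141 + 344 = 203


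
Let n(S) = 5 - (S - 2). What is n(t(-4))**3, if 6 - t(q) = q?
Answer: -27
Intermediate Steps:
t(q) = 6 - q
n(S) = 7 - S (n(S) = 5 - (-2 + S) = 5 + (2 - S) = 7 - S)
n(t(-4))**3 = (7 - (6 - 1*(-4)))**3 = (7 - (6 + 4))**3 = (7 - 1*10)**3 = (7 - 10)**3 = (-3)**3 = -27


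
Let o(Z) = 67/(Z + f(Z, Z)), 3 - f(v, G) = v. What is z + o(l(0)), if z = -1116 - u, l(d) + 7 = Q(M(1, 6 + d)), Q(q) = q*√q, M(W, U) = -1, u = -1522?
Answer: 1285/3 ≈ 428.33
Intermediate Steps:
f(v, G) = 3 - v
Q(q) = q^(3/2)
l(d) = -7 - I (l(d) = -7 + (-1)^(3/2) = -7 - I)
z = 406 (z = -1116 - 1*(-1522) = -1116 + 1522 = 406)
o(Z) = 67/3 (o(Z) = 67/(Z + (3 - Z)) = 67/3)
z + o(l(0)) = 406 + 67/3 = 1285/3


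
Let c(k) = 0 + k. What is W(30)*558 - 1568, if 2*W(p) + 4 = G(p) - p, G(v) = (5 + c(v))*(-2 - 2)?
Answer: -50114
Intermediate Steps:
c(k) = k
G(v) = -20 - 4*v (G(v) = (5 + v)*(-2 - 2) = (5 + v)*(-4) = -20 - 4*v)
W(p) = -12 - 5*p/2 (W(p) = -2 + ((-20 - 4*p) - p)/2 = -2 + (-20 - 5*p)/2 = -2 + (-10 - 5*p/2) = -12 - 5*p/2)
W(30)*558 - 1568 = (-12 - 5/2*30)*558 - 1568 = (-12 - 75)*558 - 1568 = -87*558 - 1568 = -48546 - 1568 = -50114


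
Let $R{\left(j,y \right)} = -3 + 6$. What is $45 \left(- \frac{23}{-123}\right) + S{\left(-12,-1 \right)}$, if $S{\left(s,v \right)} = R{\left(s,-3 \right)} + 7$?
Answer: $\frac{755}{41} \approx 18.415$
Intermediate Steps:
$R{\left(j,y \right)} = 3$
$S{\left(s,v \right)} = 10$ ($S{\left(s,v \right)} = 3 + 7 = 10$)
$45 \left(- \frac{23}{-123}\right) + S{\left(-12,-1 \right)} = 45 \left(- \frac{23}{-123}\right) + 10 = 45 \left(\left(-23\right) \left(- \frac{1}{123}\right)\right) + 10 = 45 \cdot \frac{23}{123} + 10 = \frac{345}{41} + 10 = \frac{755}{41}$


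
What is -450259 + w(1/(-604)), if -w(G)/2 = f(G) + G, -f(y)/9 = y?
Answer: -67989113/151 ≈ -4.5026e+5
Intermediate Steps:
f(y) = -9*y
w(G) = 16*G (w(G) = -2*(-9*G + G) = -(-16)*G = 16*G)
-450259 + w(1/(-604)) = -450259 + 16/(-604) = -450259 + 16*(-1/604) = -450259 - 4/151 = -67989113/151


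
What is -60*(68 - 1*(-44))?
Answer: -6720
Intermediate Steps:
-60*(68 - 1*(-44)) = -60*(68 + 44) = -60*112 = -6720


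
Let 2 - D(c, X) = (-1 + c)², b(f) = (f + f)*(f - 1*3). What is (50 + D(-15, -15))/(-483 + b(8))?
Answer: 204/403 ≈ 0.50620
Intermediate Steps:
b(f) = 2*f*(-3 + f) (b(f) = (2*f)*(f - 3) = (2*f)*(-3 + f) = 2*f*(-3 + f))
D(c, X) = 2 - (-1 + c)²
(50 + D(-15, -15))/(-483 + b(8)) = (50 + (2 - (-1 - 15)²))/(-483 + 2*8*(-3 + 8)) = (50 + (2 - 1*(-16)²))/(-483 + 2*8*5) = (50 + (2 - 1*256))/(-483 + 80) = (50 + (2 - 256))/(-403) = (50 - 254)*(-1/403) = -204*(-1/403) = 204/403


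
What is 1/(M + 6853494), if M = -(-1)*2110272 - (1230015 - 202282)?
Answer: 1/7936033 ≈ 1.2601e-7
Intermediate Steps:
M = 1082539 (M = -1*(-2110272) - 1*1027733 = 2110272 - 1027733 = 1082539)
1/(M + 6853494) = 1/(1082539 + 6853494) = 1/7936033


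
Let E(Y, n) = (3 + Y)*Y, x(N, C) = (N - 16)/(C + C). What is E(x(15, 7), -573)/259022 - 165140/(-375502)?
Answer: 4191931824049/9531801346312 ≈ 0.43978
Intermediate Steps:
x(N, C) = (-16 + N)/(2*C) (x(N, C) = (-16 + N)/((2*C)) = (-16 + N)*(1/(2*C)) = (-16 + N)/(2*C))
E(Y, n) = Y*(3 + Y)
E(x(15, 7), -573)/259022 - 165140/(-375502) = (((½)*(-16 + 15)/7)*(3 + (½)*(-16 + 15)/7))/259022 - 165140/(-375502) = (((½)*(⅐)*(-1))*(3 + (½)*(⅐)*(-1)))*(1/259022) - 165140*(-1/375502) = -(3 - 1/14)/14*(1/259022) + 82570/187751 = -1/14*41/14*(1/259022) + 82570/187751 = -41/196*1/259022 + 82570/187751 = -41/50768312 + 82570/187751 = 4191931824049/9531801346312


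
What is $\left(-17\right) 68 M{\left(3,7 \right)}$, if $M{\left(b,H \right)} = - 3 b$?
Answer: $10404$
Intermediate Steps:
$\left(-17\right) 68 M{\left(3,7 \right)} = \left(-17\right) 68 \left(\left(-3\right) 3\right) = \left(-1156\right) \left(-9\right) = 10404$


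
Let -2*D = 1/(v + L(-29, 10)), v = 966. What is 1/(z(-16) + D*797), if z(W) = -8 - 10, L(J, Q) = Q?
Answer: -1952/35933 ≈ -0.054323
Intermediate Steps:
z(W) = -18
D = -1/1952 (D = -1/(2*(966 + 10)) = -1/2/976 = -1/2*1/976 = -1/1952 ≈ -0.00051230)
1/(z(-16) + D*797) = 1/(-18 - 1/1952*797) = 1/(-18 - 797/1952) = 1/(-35933/1952) = -1952/35933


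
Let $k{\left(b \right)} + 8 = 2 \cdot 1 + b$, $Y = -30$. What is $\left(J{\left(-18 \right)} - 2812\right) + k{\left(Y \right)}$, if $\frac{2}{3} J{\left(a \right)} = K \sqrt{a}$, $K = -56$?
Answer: $-2848 - 252 i \sqrt{2} \approx -2848.0 - 356.38 i$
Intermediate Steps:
$J{\left(a \right)} = - 84 \sqrt{a}$ ($J{\left(a \right)} = \frac{3 \left(- 56 \sqrt{a}\right)}{2} = - 84 \sqrt{a}$)
$k{\left(b \right)} = -6 + b$ ($k{\left(b \right)} = -8 + \left(2 \cdot 1 + b\right) = -8 + \left(2 + b\right) = -6 + b$)
$\left(J{\left(-18 \right)} - 2812\right) + k{\left(Y \right)} = \left(- 84 \sqrt{-18} - 2812\right) - 36 = \left(- 84 \cdot 3 i \sqrt{2} - 2812\right) - 36 = \left(- 252 i \sqrt{2} - 2812\right) - 36 = \left(-2812 - 252 i \sqrt{2}\right) - 36 = -2848 - 252 i \sqrt{2}$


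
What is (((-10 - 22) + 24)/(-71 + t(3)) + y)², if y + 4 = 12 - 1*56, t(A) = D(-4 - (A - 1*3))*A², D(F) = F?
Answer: 26296384/11449 ≈ 2296.8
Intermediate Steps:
t(A) = A²*(-1 - A) (t(A) = (-4 - (A - 1*3))*A² = (-4 - (A - 3))*A² = (-4 - (-3 + A))*A² = (-4 + (3 - A))*A² = (-1 - A)*A² = A²*(-1 - A))
y = -48 (y = -4 + (12 - 1*56) = -4 + (12 - 56) = -4 - 44 = -48)
(((-10 - 22) + 24)/(-71 + t(3)) + y)² = (((-10 - 22) + 24)/(-71 + 3²*(-1 - 1*3)) - 48)² = ((-32 + 24)/(-71 + 9*(-1 - 3)) - 48)² = (-8/(-71 + 9*(-4)) - 48)² = (-8/(-71 - 36) - 48)² = (-8/(-107) - 48)² = (-8*(-1/107) - 48)² = (8/107 - 48)² = (-5128/107)² = 26296384/11449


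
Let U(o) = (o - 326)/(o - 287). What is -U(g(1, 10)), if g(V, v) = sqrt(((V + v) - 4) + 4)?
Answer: -93551/82358 - 39*sqrt(11)/82358 ≈ -1.1375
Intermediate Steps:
g(V, v) = sqrt(V + v) (g(V, v) = sqrt((-4 + V + v) + 4) = sqrt(V + v))
U(o) = (-326 + o)/(-287 + o)
-U(g(1, 10)) = -(-326 + sqrt(1 + 10))/(-287 + sqrt(1 + 10)) = -(-326 + sqrt(11))/(-287 + sqrt(11))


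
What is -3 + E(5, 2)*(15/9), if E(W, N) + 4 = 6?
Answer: ⅓ ≈ 0.33333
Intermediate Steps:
E(W, N) = 2 (E(W, N) = -4 + 6 = 2)
-3 + E(5, 2)*(15/9) = -3 + 2*(15/9) = -3 + 2*(15*(⅑)) = -3 + 2*(5/3) = -3 + 10/3 = ⅓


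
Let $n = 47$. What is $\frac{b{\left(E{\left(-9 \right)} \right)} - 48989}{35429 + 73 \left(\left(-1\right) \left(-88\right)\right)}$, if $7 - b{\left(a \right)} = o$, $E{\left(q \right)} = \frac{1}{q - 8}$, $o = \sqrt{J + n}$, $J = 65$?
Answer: $- \frac{48982}{41853} - \frac{4 \sqrt{7}}{41853} \approx -1.1706$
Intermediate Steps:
$o = 4 \sqrt{7}$ ($o = \sqrt{65 + 47} = \sqrt{112} = 4 \sqrt{7} \approx 10.583$)
$E{\left(q \right)} = \frac{1}{-8 + q}$
$b{\left(a \right)} = 7 - 4 \sqrt{7}$
$\frac{b{\left(E{\left(-9 \right)} \right)} - 48989}{35429 + 73 \left(\left(-1\right) \left(-88\right)\right)} = \frac{\left(7 - 4 \sqrt{7}\right) - 48989}{35429 + 73 \left(\left(-1\right) \left(-88\right)\right)} = \frac{-48982 - 4 \sqrt{7}}{35429 + 73 \cdot 88} = \frac{-48982 - 4 \sqrt{7}}{35429 + 6424} = \frac{-48982 - 4 \sqrt{7}}{41853} = \left(-48982 - 4 \sqrt{7}\right) \frac{1}{41853} = - \frac{48982}{41853} - \frac{4 \sqrt{7}}{41853}$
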